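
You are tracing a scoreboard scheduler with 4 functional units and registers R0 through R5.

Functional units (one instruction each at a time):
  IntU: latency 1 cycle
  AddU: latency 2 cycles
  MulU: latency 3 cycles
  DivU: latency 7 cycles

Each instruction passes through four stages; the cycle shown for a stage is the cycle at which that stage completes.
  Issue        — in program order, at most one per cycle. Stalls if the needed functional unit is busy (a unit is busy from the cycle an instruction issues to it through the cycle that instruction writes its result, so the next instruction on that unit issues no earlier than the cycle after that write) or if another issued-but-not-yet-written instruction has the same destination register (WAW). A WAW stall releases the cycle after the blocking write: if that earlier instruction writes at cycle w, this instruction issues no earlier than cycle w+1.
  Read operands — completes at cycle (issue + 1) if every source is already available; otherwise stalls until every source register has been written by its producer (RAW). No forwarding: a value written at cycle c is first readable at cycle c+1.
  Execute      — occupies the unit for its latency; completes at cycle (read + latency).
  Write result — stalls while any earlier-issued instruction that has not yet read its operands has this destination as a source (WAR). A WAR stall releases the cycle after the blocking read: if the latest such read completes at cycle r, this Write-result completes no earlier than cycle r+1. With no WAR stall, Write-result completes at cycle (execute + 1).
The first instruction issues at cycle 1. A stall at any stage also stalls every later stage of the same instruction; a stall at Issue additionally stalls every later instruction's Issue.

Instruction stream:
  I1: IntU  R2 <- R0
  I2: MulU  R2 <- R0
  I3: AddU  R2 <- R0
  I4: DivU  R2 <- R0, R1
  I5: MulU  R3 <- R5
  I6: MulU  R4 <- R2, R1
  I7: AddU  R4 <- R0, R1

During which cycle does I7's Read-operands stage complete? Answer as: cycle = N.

cycle = 32

I1 -> (1, 2, 3, 4)
I2 -> (5, 6, 9, 10)  // WAW R2: wait I1 write@4
I3 -> (11, 12, 14, 15)  // WAW R2: wait I2 write@10
I4 -> (16, 17, 24, 25)  // WAW R2: wait I3 write@15
I5 -> (17, 18, 21, 22)
I6 -> (23, 26, 29, 30)  // struct: MulU busy until I5 writes@22, RAW R2: wait I4 write@25
I7 -> (31, 32, 34, 35)  // WAW R4: wait I6 write@30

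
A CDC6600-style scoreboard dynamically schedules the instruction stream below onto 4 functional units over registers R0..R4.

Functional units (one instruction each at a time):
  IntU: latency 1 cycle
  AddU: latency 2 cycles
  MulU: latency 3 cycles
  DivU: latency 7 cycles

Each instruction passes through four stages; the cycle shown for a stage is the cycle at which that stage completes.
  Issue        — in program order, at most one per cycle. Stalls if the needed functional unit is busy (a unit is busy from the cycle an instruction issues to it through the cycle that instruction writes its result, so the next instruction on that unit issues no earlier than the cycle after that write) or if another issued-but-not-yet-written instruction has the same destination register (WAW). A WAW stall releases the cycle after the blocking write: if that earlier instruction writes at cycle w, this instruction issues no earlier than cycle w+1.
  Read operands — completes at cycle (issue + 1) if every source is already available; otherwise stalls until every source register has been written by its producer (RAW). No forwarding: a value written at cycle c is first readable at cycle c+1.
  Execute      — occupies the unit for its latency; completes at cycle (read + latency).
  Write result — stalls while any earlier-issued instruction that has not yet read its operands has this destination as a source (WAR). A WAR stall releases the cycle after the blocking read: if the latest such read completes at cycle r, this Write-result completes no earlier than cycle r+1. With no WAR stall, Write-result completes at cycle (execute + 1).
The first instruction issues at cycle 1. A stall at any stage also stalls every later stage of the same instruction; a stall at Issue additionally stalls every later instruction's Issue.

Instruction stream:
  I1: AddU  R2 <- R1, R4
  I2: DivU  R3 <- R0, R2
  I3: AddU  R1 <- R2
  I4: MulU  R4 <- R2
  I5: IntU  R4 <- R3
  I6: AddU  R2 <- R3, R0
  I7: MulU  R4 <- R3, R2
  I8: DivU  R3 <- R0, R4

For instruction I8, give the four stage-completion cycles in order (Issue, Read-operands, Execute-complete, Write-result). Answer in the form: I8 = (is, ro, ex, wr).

I8 = (19, 24, 31, 32)

I1: IS=1 RO=2 EX=4 WR=5
I2: IS=2 RO=6 EX=13 WR=14  [RAW R2: wait I1 write@5]
I3: IS=6 RO=7 EX=9 WR=10  [struct: AddU busy until I1 writes@5]
I4: IS=7 RO=8 EX=11 WR=12
I5: IS=13 RO=15 EX=16 WR=17  [WAW R4: wait I4 write@12; RAW R3: wait I2 write@14]
I6: IS=14 RO=15 EX=17 WR=18
I7: IS=18 RO=19 EX=22 WR=23  [WAW R4: wait I5 write@17]
I8: IS=19 RO=24 EX=31 WR=32  [RAW R4: wait I7 write@23]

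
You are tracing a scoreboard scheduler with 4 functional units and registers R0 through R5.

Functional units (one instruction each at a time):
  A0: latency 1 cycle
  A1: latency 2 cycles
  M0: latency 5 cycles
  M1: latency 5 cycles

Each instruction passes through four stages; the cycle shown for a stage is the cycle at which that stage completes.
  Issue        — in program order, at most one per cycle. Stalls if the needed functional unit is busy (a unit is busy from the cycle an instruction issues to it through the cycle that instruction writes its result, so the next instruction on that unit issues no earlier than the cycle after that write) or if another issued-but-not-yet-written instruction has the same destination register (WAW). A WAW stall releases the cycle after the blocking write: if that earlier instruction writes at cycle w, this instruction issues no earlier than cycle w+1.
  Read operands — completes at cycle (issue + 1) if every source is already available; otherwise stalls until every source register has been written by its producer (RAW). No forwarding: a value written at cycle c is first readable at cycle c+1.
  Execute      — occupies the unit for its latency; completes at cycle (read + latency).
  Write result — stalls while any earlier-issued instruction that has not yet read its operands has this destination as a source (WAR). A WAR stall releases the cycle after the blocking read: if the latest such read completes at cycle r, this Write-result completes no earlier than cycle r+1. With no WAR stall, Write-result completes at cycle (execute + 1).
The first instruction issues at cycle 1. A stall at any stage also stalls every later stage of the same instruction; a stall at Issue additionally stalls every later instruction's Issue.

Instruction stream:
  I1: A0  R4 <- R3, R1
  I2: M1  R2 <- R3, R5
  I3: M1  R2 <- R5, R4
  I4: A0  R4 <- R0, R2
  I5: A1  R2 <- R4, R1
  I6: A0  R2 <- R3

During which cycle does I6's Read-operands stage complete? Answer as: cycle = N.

cycle = 26

[I1] 1/2/3/4
[I2] 2/3/8/9
[I3] 10/11/16/17  (struct: M1 busy until I2 writes@9)
[I4] 11/18/19/20  (RAW R2: wait I3 write@17)
[I5] 18/21/23/24  (WAW R2: wait I3 write@17; RAW R4: wait I4 write@20)
[I6] 25/26/27/28  (WAW R2: wait I5 write@24)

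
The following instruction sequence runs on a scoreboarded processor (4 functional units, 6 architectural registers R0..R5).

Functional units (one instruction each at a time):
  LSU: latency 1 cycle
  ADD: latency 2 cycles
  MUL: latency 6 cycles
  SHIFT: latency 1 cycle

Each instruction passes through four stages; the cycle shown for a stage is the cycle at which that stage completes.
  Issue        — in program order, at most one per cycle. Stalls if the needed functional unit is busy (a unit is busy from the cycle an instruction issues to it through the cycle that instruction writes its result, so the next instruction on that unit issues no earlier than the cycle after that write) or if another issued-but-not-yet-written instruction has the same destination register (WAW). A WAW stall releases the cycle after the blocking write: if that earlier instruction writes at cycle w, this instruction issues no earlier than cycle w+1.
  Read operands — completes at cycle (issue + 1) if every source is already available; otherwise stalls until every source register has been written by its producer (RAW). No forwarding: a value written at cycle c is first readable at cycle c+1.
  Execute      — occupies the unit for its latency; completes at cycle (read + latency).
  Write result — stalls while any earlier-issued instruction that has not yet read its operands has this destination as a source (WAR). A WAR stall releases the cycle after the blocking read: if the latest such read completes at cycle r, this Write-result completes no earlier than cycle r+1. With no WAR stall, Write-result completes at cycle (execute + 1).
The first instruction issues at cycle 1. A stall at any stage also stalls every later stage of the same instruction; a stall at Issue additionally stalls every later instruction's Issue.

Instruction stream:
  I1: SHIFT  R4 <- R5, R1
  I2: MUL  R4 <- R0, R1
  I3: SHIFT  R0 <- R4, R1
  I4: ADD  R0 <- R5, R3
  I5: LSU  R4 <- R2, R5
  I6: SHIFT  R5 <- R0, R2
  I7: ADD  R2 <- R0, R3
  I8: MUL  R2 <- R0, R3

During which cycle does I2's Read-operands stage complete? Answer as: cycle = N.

cycle = 6

cycle 1: issue I1 (SHIFT)
cycle 2: I1 read-ops
cycle 3: I1 finished on SHIFT
cycle 4: I1→R4
cycle 5: issue I2 (MUL)
cycle 6: I2 read-ops; issue I3 (SHIFT)
cycle 12: I2 finished on MUL
cycle 13: I2→R4
cycle 14: I3 read-ops
cycle 15: I3 finished on SHIFT
cycle 16: I3→R0
cycle 17: issue I4 (ADD)
cycle 18: I4 read-ops; issue I5 (LSU)
cycle 19: I5 read-ops; issue I6 (SHIFT)
cycle 20: I4 finished on ADD; I5 finished on LSU
cycle 21: I4→R0; I5→R4
cycle 22: I6 read-ops; issue I7 (ADD)
cycle 23: I6 finished on SHIFT; I7 read-ops
cycle 24: I6→R5
cycle 25: I7 finished on ADD
cycle 26: I7→R2
cycle 27: issue I8 (MUL)
cycle 28: I8 read-ops
cycle 34: I8 finished on MUL
cycle 35: I8→R2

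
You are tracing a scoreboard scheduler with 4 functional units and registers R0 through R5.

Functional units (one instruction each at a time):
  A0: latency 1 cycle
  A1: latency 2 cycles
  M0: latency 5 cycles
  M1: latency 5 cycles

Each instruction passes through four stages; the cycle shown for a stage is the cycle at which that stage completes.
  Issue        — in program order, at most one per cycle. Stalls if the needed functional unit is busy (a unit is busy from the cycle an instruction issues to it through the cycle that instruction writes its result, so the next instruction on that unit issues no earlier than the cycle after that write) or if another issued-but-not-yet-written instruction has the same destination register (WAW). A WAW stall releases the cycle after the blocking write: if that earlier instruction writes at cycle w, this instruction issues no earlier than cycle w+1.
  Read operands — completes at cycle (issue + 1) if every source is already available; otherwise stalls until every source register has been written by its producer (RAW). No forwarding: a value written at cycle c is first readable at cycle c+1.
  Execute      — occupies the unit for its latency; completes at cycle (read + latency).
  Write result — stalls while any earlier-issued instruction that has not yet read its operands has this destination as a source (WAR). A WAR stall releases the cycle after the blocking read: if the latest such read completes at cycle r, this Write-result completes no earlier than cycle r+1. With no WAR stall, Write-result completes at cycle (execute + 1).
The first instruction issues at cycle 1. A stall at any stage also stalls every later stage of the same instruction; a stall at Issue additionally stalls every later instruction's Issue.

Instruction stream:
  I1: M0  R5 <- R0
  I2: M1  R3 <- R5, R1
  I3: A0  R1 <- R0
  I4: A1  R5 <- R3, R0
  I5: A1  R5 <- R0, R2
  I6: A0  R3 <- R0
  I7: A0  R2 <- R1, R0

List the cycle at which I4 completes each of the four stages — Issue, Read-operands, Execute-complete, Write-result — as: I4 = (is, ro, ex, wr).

I4 = (9, 16, 18, 19)

I1 -> (1, 2, 7, 8)
I2 -> (2, 9, 14, 15)  // RAW R5: wait I1 write@8
I3 -> (3, 4, 5, 10)  // WAR R1: wait I2 read@9
I4 -> (9, 16, 18, 19)  // WAW R5: wait I1 write@8, RAW R3: wait I2 write@15
I5 -> (20, 21, 23, 24)  // struct: A1 busy until I4 writes@19
I6 -> (21, 22, 23, 24)
I7 -> (25, 26, 27, 28)  // struct: A0 busy until I6 writes@24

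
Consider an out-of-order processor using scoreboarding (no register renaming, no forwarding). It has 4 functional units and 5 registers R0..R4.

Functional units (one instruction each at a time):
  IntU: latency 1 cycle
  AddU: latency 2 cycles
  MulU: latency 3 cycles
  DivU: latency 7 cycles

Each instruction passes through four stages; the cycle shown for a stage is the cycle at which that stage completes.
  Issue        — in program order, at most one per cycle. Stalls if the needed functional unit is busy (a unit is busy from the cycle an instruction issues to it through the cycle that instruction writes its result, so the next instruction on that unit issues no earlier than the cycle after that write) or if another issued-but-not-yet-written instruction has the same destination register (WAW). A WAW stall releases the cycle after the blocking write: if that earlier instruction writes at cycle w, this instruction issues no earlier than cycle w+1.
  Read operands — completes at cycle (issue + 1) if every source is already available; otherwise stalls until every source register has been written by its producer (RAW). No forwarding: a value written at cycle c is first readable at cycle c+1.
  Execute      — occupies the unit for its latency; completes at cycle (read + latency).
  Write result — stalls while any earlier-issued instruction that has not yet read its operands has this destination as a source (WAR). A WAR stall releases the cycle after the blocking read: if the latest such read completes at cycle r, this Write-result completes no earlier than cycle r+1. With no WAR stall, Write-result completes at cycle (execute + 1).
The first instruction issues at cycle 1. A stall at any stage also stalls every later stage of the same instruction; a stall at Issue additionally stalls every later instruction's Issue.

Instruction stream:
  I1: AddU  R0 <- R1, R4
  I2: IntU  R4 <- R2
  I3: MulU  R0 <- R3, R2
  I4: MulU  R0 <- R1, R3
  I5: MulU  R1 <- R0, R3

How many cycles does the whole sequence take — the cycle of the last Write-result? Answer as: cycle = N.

cycle = 23

c1: I1 dispatched to AddU
c2: I1 operands ready · I2 dispatched to IntU
c3: I2 operands ready
c4: I1 complete · I2 complete
c5: R0←I1 · R4←I2
c6: I3 dispatched to MulU
c7: I3 operands ready
c10: I3 complete
c11: R0←I3
c12: I4 dispatched to MulU
c13: I4 operands ready
c16: I4 complete
c17: R0←I4
c18: I5 dispatched to MulU
c19: I5 operands ready
c22: I5 complete
c23: R1←I5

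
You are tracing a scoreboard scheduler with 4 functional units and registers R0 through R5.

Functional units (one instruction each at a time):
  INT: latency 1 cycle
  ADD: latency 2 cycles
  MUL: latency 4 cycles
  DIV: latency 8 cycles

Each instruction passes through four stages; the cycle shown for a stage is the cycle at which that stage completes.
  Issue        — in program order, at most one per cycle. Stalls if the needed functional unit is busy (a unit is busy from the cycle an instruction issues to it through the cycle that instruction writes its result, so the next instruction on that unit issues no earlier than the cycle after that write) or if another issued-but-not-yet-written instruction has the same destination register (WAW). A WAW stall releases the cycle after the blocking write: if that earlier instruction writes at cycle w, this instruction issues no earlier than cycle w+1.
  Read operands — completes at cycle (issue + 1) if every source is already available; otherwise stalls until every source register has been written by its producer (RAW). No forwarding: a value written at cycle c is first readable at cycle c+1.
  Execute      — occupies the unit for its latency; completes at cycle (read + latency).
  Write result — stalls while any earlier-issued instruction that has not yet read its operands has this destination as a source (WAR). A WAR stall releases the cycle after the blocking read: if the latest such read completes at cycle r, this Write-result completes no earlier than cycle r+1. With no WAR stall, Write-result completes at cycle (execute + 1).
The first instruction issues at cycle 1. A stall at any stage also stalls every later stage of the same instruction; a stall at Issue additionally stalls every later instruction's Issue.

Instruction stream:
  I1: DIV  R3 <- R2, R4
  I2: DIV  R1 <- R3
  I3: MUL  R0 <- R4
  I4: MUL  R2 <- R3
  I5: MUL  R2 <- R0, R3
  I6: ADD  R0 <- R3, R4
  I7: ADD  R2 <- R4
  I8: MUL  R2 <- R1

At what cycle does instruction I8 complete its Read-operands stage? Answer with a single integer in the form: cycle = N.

  I1 | 1 | 2 | 10 | 11
  I2 | 12 | 13 | 21 | 22   struct: DIV busy until I1 writes@11
  I3 | 13 | 14 | 18 | 19
  I4 | 20 | 21 | 25 | 26   struct: MUL busy until I3 writes@19
  I5 | 27 | 28 | 32 | 33   struct: MUL busy until I4 writes@26
  I6 | 28 | 29 | 31 | 32
  I7 | 34 | 35 | 37 | 38   WAW R2: wait I5 write@33
  I8 | 39 | 40 | 44 | 45   WAW R2: wait I7 write@38

cycle = 40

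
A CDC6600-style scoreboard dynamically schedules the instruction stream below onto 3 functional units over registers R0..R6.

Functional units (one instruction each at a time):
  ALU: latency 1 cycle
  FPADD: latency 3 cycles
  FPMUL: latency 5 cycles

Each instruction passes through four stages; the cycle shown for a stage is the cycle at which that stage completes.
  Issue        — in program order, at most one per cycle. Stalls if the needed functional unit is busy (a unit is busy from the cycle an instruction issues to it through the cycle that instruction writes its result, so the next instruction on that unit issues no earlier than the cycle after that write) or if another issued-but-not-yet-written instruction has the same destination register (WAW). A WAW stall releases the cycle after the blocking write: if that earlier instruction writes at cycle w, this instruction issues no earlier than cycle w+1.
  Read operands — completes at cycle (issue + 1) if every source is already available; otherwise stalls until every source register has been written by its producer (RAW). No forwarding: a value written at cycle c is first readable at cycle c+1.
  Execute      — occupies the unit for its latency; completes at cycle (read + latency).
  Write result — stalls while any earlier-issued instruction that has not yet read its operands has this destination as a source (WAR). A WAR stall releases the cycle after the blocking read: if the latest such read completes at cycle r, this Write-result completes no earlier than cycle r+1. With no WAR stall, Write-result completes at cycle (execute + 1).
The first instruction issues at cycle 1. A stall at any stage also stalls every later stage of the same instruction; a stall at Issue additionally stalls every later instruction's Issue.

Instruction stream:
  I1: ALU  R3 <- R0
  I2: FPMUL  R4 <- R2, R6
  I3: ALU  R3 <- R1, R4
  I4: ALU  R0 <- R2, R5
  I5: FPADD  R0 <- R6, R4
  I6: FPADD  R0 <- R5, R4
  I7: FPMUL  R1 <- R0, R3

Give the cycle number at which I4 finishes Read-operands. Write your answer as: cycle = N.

1) issue 1, read 2, done 3, write 4
2) issue 2, read 3, done 8, write 9
3) issue 5, read 10, done 11, write 12  <struct: ALU busy until I1 writes@4 / RAW R4: wait I2 write@9>
4) issue 13, read 14, done 15, write 16  <struct: ALU busy until I3 writes@12>
5) issue 17, read 18, done 21, write 22  <WAW R0: wait I4 write@16>
6) issue 23, read 24, done 27, write 28  <struct: FPADD busy until I5 writes@22>
7) issue 24, read 29, done 34, write 35  <RAW R0: wait I6 write@28>

cycle = 14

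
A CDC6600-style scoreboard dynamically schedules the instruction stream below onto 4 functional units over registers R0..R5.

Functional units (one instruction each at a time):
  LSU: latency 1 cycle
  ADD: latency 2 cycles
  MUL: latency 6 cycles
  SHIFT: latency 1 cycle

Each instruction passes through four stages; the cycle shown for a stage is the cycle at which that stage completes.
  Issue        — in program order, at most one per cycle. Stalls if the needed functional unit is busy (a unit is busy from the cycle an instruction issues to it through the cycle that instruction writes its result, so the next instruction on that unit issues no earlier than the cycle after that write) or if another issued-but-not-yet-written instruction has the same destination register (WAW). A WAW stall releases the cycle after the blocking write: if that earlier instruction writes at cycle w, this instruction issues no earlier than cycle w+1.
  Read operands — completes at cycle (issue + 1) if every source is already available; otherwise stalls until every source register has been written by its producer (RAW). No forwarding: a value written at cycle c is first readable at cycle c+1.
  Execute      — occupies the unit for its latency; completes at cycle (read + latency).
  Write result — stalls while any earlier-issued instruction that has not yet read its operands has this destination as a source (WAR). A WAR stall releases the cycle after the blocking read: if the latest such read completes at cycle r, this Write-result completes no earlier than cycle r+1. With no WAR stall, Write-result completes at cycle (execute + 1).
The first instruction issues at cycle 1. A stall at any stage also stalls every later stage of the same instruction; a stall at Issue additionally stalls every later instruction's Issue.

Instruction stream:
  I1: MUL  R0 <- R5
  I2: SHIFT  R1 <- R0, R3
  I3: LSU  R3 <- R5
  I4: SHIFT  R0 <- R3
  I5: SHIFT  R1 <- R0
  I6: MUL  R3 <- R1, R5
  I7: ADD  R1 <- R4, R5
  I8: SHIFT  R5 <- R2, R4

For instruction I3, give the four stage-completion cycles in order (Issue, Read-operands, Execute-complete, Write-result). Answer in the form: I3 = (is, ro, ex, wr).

I3 = (3, 4, 5, 11)

[I1] 1/2/8/9
[I2] 2/10/11/12  (RAW R0: wait I1 write@9)
[I3] 3/4/5/11  (WAR R3: wait I2 read@10)
[I4] 13/14/15/16  (struct: SHIFT busy until I2 writes@12)
[I5] 17/18/19/20  (struct: SHIFT busy until I4 writes@16)
[I6] 18/21/27/28  (RAW R1: wait I5 write@20)
[I7] 21/22/24/25  (WAW R1: wait I5 write@20)
[I8] 22/23/24/25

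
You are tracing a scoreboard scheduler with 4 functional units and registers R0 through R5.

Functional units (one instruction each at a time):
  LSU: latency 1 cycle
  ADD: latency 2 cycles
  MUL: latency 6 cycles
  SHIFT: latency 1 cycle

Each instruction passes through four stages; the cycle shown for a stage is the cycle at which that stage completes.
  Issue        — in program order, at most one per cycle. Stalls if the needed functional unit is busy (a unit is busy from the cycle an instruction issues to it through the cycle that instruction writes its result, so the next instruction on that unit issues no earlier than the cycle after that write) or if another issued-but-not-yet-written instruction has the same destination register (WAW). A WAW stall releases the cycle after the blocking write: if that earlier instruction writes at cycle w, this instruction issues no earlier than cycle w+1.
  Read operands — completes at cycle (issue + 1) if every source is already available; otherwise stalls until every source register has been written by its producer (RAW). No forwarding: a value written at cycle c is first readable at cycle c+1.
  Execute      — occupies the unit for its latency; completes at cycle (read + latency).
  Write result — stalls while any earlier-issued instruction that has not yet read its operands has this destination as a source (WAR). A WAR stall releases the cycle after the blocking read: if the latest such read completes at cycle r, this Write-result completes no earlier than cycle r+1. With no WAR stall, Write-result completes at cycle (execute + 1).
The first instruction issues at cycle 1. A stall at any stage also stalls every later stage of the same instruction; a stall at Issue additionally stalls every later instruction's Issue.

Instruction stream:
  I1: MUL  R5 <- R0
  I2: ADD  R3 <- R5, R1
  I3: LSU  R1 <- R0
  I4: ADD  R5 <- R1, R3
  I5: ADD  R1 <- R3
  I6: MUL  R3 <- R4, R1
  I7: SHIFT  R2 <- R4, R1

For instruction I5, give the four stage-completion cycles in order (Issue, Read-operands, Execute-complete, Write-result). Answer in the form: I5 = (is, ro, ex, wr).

I5 = (19, 20, 22, 23)

I1: IS=1 RO=2 EX=8 WR=9
I2: IS=2 RO=10 EX=12 WR=13  [RAW R5: wait I1 write@9]
I3: IS=3 RO=4 EX=5 WR=11  [WAR R1: wait I2 read@10]
I4: IS=14 RO=15 EX=17 WR=18  [struct: ADD busy until I2 writes@13]
I5: IS=19 RO=20 EX=22 WR=23  [struct: ADD busy until I4 writes@18]
I6: IS=20 RO=24 EX=30 WR=31  [RAW R1: wait I5 write@23]
I7: IS=21 RO=24 EX=25 WR=26  [RAW R1: wait I5 write@23]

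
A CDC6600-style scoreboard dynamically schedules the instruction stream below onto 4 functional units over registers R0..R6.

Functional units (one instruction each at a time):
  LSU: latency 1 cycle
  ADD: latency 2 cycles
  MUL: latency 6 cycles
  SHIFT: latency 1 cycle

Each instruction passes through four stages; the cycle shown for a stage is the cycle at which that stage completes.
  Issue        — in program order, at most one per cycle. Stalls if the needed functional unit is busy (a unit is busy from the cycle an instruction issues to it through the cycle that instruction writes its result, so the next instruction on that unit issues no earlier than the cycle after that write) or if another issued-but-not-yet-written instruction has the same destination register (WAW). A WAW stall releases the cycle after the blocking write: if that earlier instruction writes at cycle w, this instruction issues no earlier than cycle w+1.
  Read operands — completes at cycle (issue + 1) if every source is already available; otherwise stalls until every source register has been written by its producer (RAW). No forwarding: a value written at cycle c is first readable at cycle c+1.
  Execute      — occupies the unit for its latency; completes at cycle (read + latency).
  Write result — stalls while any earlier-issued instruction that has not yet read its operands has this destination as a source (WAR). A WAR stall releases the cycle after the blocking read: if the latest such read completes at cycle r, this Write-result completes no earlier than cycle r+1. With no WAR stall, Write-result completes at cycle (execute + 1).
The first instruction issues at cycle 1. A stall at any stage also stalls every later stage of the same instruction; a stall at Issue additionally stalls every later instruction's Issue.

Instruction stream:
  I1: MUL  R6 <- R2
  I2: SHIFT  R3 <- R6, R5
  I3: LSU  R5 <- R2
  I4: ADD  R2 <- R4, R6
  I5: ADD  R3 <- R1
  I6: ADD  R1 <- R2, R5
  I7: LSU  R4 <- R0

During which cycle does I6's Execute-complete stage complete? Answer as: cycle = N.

[1] I1 issues→MUL
[2] I1 reads; I2 issues→SHIFT
[3] I3 issues→LSU
[4] I3 reads; I4 issues→ADD
[5] I3 exec-done
[8] I1 exec-done
[9] I1 writes R6
[10] I2 reads; I4 reads
[11] I2 exec-done; I3 writes R5
[12] I2 writes R3; I4 exec-done
[13] I4 writes R2
[14] I5 issues→ADD
[15] I5 reads
[17] I5 exec-done
[18] I5 writes R3
[19] I6 issues→ADD
[20] I6 reads; I7 issues→LSU
[21] I7 reads
[22] I6 exec-done; I7 exec-done
[23] I6 writes R1; I7 writes R4

cycle = 22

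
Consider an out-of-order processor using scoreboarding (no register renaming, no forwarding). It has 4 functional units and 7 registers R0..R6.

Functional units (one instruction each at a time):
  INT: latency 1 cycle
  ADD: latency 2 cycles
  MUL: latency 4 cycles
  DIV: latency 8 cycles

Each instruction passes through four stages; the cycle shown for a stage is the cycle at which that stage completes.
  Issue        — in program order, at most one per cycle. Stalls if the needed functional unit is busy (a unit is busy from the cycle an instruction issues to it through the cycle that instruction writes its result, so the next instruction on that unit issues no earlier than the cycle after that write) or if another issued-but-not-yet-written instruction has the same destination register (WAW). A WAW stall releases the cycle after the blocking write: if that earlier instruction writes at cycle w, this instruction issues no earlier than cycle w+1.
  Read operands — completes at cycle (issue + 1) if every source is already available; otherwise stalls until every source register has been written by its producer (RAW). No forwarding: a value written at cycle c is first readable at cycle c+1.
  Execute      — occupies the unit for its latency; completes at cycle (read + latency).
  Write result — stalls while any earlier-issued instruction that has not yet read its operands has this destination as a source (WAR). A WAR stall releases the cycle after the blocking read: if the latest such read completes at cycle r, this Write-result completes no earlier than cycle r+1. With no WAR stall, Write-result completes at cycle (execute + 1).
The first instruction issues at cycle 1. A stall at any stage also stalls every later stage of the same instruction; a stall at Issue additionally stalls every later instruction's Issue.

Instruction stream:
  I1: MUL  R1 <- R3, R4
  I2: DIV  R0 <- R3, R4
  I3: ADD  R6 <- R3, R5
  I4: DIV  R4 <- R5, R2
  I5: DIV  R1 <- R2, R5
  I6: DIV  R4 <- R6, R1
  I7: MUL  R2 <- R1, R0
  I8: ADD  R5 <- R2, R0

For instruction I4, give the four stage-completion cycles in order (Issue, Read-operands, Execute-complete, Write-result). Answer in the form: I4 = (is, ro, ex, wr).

[1] issue I1 (MUL)
[2] I1 read-ops | issue I2 (DIV)
[3] I2 read-ops | issue I3 (ADD)
[4] I3 read-ops
[6] I1 finished on MUL | I3 finished on ADD
[7] I1→R1 | I3→R6
[11] I2 finished on DIV
[12] I2→R0
[13] issue I4 (DIV)
[14] I4 read-ops
[22] I4 finished on DIV
[23] I4→R4
[24] issue I5 (DIV)
[25] I5 read-ops
[33] I5 finished on DIV
[34] I5→R1
[35] issue I6 (DIV)
[36] I6 read-ops | issue I7 (MUL)
[37] I7 read-ops | issue I8 (ADD)
[41] I7 finished on MUL
[42] I7→R2
[43] I8 read-ops
[44] I6 finished on DIV
[45] I6→R4 | I8 finished on ADD
[46] I8→R5

I4 = (13, 14, 22, 23)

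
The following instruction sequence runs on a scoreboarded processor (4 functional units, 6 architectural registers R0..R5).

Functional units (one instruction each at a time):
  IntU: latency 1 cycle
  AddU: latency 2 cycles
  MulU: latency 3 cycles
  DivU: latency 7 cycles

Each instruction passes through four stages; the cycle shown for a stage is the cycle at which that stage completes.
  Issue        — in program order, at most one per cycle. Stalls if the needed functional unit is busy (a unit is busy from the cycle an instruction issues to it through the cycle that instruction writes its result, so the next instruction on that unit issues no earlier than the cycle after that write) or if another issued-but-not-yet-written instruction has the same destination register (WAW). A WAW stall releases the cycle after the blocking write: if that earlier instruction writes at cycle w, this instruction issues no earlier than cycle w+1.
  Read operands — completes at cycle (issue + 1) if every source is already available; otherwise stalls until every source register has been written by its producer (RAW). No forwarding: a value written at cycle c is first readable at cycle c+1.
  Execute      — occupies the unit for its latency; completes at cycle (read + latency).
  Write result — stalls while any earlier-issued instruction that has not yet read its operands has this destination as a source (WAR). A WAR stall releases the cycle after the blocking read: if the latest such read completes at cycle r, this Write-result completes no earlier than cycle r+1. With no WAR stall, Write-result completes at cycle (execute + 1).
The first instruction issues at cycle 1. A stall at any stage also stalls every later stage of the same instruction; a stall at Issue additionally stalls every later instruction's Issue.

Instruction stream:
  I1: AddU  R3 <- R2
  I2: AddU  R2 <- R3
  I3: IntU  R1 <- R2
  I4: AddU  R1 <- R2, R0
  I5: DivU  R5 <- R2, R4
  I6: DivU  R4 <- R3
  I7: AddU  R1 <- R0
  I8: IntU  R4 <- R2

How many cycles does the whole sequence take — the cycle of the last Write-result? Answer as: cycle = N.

cycle = 38

1) issue 1, read 2, done 4, write 5
2) issue 6, read 7, done 9, write 10  <struct: AddU busy until I1 writes@5>
3) issue 7, read 11, done 12, write 13  <RAW R2: wait I2 write@10>
4) issue 14, read 15, done 17, write 18  <WAW R1: wait I3 write@13>
5) issue 15, read 16, done 23, write 24
6) issue 25, read 26, done 33, write 34  <struct: DivU busy until I5 writes@24>
7) issue 26, read 27, done 29, write 30
8) issue 35, read 36, done 37, write 38  <WAW R4: wait I6 write@34>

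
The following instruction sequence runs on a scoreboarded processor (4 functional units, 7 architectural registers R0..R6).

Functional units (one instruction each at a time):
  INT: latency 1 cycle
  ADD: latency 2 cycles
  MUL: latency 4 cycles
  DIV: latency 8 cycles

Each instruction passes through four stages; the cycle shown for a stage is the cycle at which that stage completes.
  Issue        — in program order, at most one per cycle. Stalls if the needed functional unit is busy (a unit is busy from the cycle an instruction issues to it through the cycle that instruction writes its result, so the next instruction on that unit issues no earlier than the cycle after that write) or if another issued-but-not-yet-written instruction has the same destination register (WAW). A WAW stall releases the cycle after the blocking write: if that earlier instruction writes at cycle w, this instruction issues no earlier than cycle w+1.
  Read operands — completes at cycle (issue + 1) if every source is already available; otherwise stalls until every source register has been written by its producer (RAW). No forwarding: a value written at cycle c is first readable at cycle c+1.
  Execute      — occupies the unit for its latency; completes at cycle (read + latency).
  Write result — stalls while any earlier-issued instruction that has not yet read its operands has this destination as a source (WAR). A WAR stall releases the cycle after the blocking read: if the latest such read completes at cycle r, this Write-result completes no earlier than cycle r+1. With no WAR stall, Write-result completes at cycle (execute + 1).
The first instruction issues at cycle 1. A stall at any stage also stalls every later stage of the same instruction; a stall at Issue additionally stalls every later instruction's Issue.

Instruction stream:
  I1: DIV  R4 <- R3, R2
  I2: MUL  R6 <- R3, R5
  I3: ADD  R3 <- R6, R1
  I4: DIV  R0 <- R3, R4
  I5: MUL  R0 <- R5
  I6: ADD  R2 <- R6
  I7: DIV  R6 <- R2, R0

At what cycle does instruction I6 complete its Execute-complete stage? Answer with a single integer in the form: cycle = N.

[1] I1 issues→DIV
[2] I1 reads · I2 issues→MUL
[3] I2 reads · I3 issues→ADD
[7] I2 exec-done
[8] I2 writes R6
[9] I3 reads
[10] I1 exec-done
[11] I1 writes R4 · I3 exec-done
[12] I3 writes R3 · I4 issues→DIV
[13] I4 reads
[21] I4 exec-done
[22] I4 writes R0
[23] I5 issues→MUL
[24] I5 reads · I6 issues→ADD
[25] I6 reads · I7 issues→DIV
[27] I6 exec-done
[28] I5 exec-done · I6 writes R2
[29] I5 writes R0
[30] I7 reads
[38] I7 exec-done
[39] I7 writes R6

cycle = 27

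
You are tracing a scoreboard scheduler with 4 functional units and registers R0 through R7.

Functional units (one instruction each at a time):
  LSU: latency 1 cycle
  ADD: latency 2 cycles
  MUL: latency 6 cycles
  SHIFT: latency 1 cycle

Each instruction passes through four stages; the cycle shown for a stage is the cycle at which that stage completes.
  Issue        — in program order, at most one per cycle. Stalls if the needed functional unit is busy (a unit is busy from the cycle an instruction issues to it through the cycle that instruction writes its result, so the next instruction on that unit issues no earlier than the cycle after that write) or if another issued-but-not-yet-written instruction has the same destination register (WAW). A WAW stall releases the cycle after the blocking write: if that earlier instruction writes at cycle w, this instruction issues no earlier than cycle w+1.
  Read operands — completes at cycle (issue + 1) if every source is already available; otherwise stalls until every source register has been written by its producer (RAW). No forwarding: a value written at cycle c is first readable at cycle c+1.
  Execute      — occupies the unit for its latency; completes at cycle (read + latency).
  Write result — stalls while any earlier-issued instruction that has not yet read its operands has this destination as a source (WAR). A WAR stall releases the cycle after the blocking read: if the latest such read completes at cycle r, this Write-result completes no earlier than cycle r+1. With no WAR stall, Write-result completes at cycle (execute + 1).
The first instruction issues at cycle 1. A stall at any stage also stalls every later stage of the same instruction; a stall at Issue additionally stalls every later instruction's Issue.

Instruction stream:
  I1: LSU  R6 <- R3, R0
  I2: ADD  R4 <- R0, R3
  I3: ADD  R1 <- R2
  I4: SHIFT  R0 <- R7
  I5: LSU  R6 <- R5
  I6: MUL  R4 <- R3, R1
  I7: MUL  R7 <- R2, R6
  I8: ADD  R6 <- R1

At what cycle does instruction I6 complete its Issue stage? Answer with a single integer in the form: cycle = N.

I1 -> (1, 2, 3, 4)
I2 -> (2, 3, 5, 6)
I3 -> (7, 8, 10, 11)  // struct: ADD busy until I2 writes@6
I4 -> (8, 9, 10, 11)
I5 -> (9, 10, 11, 12)
I6 -> (10, 12, 18, 19)  // RAW R1: wait I3 write@11
I7 -> (20, 21, 27, 28)  // struct: MUL busy until I6 writes@19
I8 -> (21, 22, 24, 25)

cycle = 10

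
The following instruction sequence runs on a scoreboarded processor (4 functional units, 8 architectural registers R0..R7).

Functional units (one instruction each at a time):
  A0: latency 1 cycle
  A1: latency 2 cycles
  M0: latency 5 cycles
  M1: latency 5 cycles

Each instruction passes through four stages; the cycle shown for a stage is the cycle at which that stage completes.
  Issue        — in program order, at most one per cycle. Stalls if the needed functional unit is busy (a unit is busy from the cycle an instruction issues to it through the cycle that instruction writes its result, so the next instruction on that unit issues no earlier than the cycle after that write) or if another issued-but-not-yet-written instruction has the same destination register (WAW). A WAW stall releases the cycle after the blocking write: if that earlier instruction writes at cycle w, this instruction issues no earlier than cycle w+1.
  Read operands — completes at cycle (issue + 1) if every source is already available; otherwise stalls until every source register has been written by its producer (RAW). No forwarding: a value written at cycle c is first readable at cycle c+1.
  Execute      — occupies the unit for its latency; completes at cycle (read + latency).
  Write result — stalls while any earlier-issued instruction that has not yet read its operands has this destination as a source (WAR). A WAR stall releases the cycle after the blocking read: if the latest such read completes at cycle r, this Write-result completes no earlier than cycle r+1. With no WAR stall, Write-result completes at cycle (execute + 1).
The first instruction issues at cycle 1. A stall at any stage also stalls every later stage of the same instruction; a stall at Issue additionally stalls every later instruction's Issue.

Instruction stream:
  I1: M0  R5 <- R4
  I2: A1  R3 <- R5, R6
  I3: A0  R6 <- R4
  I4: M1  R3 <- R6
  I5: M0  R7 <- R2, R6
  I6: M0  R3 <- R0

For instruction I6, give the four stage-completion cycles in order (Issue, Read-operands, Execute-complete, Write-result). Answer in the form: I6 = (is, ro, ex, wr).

I6 = (22, 23, 28, 29)

cycle 1: I1 dispatched to M0
cycle 2: I1 operands ready | I2 dispatched to A1
cycle 3: I3 dispatched to A0
cycle 4: I3 operands ready
cycle 5: I3 complete
cycle 7: I1 complete
cycle 8: R5←I1
cycle 9: I2 operands ready
cycle 10: R6←I3
cycle 11: I2 complete
cycle 12: R3←I2
cycle 13: I4 dispatched to M1
cycle 14: I4 operands ready | I5 dispatched to M0
cycle 15: I5 operands ready
cycle 19: I4 complete
cycle 20: R3←I4 | I5 complete
cycle 21: R7←I5
cycle 22: I6 dispatched to M0
cycle 23: I6 operands ready
cycle 28: I6 complete
cycle 29: R3←I6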